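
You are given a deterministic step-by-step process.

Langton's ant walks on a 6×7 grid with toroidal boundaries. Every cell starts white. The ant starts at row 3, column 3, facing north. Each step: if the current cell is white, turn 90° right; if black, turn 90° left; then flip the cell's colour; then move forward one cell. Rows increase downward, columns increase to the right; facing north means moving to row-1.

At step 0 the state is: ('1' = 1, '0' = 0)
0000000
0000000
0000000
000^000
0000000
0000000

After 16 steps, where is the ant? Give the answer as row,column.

k=0  0000000
0000000
0000000
000^000
0000000
0000000
k=1  0000000
0000000
0000000
0001>00
0000000
0000000
k=2  0000000
0000000
0000000
0001100
0000v00
0000000
k=3  0000000
0000000
0000000
0001100
000<100
0000000
k=4  0000000
0000000
0000000
000^100
0001100
0000000
k=5  0000000
0000000
0000000
00<0100
0001100
0000000
k=6  0000000
0000000
00^0000
0010100
0001100
0000000
k=7  0000000
0000000
001>000
0010100
0001100
0000000
k=8  0000000
0000000
0011000
001v100
0001100
0000000
k=9  0000000
0000000
0011000
00<1100
0001100
0000000
k=10  0000000
0000000
0011000
0001100
00v1100
0000000
k=11  0000000
0000000
0011000
0001100
0<11100
0000000
k=12  0000000
0000000
0011000
0^01100
0111100
0000000
k=13  0000000
0000000
0011000
01>1100
0111100
0000000
k=14  0000000
0000000
0011000
0111100
01v1100
0000000
k=15  0000000
0000000
0011000
0111100
010>100
0000000
k=16  0000000
0000000
0011000
011^100
0100100
0000000

3,3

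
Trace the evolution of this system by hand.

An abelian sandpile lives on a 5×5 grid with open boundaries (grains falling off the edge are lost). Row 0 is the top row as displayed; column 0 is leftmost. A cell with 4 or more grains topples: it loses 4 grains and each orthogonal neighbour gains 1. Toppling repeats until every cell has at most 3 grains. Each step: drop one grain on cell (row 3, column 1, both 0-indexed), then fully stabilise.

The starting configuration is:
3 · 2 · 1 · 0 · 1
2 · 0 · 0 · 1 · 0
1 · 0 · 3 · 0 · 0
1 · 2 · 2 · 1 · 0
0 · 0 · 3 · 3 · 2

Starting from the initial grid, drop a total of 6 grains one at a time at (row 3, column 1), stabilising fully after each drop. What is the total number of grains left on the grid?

0) 3 · 2 · 1 · 0 · 1
2 · 0 · 0 · 1 · 0
1 · 0 · 3 · 0 · 0
1 · 2 · 2 · 1 · 0
0 · 0 · 3 · 3 · 2
1) 3 · 2 · 1 · 0 · 1
2 · 0 · 0 · 1 · 0
1 · 0 · 3 · 0 · 0
1 · 3 · 2 · 1 · 0
0 · 0 · 3 · 3 · 2
2) 3 · 2 · 1 · 0 · 1
2 · 0 · 0 · 1 · 0
1 · 1 · 3 · 0 · 0
2 · 0 · 3 · 1 · 0
0 · 1 · 3 · 3 · 2
3) 3 · 2 · 1 · 0 · 1
2 · 0 · 0 · 1 · 0
1 · 1 · 3 · 0 · 0
2 · 1 · 3 · 1 · 0
0 · 1 · 3 · 3 · 2
4) 3 · 2 · 1 · 0 · 1
2 · 0 · 0 · 1 · 0
1 · 1 · 3 · 0 · 0
2 · 2 · 3 · 1 · 0
0 · 1 · 3 · 3 · 2
5) 3 · 2 · 1 · 0 · 1
2 · 0 · 0 · 1 · 0
1 · 1 · 3 · 0 · 0
2 · 3 · 3 · 1 · 0
0 · 1 · 3 · 3 · 2
6) 3 · 2 · 1 · 0 · 1
2 · 0 · 1 · 1 · 0
1 · 3 · 0 · 1 · 0
3 · 1 · 2 · 3 · 0
0 · 3 · 1 · 0 · 3

32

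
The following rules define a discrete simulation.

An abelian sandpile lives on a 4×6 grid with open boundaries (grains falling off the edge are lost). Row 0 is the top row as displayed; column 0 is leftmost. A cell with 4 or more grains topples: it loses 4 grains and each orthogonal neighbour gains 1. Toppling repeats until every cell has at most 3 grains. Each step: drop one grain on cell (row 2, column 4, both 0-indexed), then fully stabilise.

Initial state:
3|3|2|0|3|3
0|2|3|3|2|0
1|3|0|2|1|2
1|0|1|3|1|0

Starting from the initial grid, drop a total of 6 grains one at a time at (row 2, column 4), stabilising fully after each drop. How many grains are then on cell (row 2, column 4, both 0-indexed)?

3

t=0: 3|3|2|0|3|3
0|2|3|3|2|0
1|3|0|2|1|2
1|0|1|3|1|0
t=1: 3|3|2|0|3|3
0|2|3|3|2|0
1|3|0|2|2|2
1|0|1|3|1|0
t=2: 3|3|2|0|3|3
0|2|3|3|2|0
1|3|0|2|3|2
1|0|1|3|1|0
t=3: 3|3|2|0|3|3
0|2|3|3|3|0
1|3|0|3|0|3
1|0|1|3|2|0
t=4: 3|3|2|0|3|3
0|2|3|3|3|0
1|3|0|3|1|3
1|0|1|3|2|0
t=5: 3|3|2|0|3|3
0|2|3|3|3|0
1|3|0|3|2|3
1|0|1|3|2|0
t=6: 3|3|2|0|3|3
0|2|3|3|3|0
1|3|0|3|3|3
1|0|1|3|2|0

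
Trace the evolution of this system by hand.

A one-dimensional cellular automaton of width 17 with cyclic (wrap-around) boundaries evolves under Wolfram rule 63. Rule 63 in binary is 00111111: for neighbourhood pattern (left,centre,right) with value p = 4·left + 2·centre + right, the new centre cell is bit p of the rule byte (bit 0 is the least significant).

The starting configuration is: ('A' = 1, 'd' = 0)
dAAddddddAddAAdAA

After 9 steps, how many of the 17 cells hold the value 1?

0) dAAddddddAddAAdAA
1) AAdAAAAAAAAAAdAAd
2) AdAAdddddddddAAdA
3) dAAdAAAAAAAAAAdAA
4) AAdAAdddddddddAAd
5) AdAAdAAAAAAAAAAdA
6) dAAdAAdddddddddAA
7) AAdAAdAAAAAAAAAAd
8) AdAAdAAdddddddddA
9) dAAdAAdAAAAAAAAAA

14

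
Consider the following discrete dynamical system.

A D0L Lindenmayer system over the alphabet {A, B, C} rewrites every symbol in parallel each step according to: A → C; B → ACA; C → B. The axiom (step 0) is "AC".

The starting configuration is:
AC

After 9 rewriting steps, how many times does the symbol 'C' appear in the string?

gen 0: AC
gen 1: CB
gen 2: BACA
gen 3: ACACBC
gen 4: CBCBACAB
gen 5: BACABACACBCACA
gen 6: ACACBCACACBCBACABCBC
gen 7: CBCBACABCBCBACABACACBCACABACAB
gen 8: BACABACACBCACABACABACACBCACACBCBACABCBCACACBCACA
gen 9: ACACBCACACBCBACABCBCACACBCACACBCBACABCBCBACABACACBCACABACABCBCBACABCBC

29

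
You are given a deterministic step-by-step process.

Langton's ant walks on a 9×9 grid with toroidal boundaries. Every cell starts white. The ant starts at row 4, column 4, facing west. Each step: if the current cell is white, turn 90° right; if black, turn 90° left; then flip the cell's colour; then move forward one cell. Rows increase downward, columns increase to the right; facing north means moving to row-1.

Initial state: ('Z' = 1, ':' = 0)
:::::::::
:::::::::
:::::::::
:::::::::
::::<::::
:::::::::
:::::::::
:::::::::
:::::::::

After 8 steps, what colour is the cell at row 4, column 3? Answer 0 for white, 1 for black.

1

gen 0: :::::::::
:::::::::
:::::::::
:::::::::
::::<::::
:::::::::
:::::::::
:::::::::
:::::::::
gen 1: :::::::::
:::::::::
:::::::::
::::^::::
::::Z::::
:::::::::
:::::::::
:::::::::
:::::::::
gen 2: :::::::::
:::::::::
:::::::::
::::Z>:::
::::Z::::
:::::::::
:::::::::
:::::::::
:::::::::
gen 3: :::::::::
:::::::::
:::::::::
::::ZZ:::
::::Zv:::
:::::::::
:::::::::
:::::::::
:::::::::
gen 4: :::::::::
:::::::::
:::::::::
::::ZZ:::
::::<Z:::
:::::::::
:::::::::
:::::::::
:::::::::
gen 5: :::::::::
:::::::::
:::::::::
::::ZZ:::
:::::Z:::
::::v::::
:::::::::
:::::::::
:::::::::
gen 6: :::::::::
:::::::::
:::::::::
::::ZZ:::
:::::Z:::
:::<Z::::
:::::::::
:::::::::
:::::::::
gen 7: :::::::::
:::::::::
:::::::::
::::ZZ:::
:::^:Z:::
:::ZZ::::
:::::::::
:::::::::
:::::::::
gen 8: :::::::::
:::::::::
:::::::::
::::ZZ:::
:::Z>Z:::
:::ZZ::::
:::::::::
:::::::::
:::::::::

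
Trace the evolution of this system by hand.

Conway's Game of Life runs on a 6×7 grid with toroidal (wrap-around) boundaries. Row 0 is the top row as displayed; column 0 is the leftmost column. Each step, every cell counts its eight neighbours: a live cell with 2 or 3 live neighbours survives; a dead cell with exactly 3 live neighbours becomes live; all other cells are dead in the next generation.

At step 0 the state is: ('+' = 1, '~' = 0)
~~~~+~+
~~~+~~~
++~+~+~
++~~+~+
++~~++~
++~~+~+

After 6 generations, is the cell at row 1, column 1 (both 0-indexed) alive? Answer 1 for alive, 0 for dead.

1

[0] ~~~~+~+
~~~+~~~
++~+~+~
++~~+~+
++~~++~
++~~+~+
[1] ~~~++~+
+~++~++
~+~+~+~
~~~+~~~
~~+++~~
~+~++~~
[2] ~+~~~~+
++~~~~~
++~+~+~
~~~~~~~
~~~~~~~
~~~~~~~
[3] ~+~~~~~
~~~~~~~
+++~~~+
~~~~~~~
~~~~~~~
~~~~~~~
[4] ~~~~~~~
~~+~~~~
++~~~~~
++~~~~~
~~~~~~~
~~~~~~~
[5] ~~~~~~~
~+~~~~~
+~+~~~~
++~~~~~
~~~~~~~
~~~~~~~
[6] ~~~~~~~
~+~~~~~
+~+~~~~
++~~~~~
~~~~~~~
~~~~~~~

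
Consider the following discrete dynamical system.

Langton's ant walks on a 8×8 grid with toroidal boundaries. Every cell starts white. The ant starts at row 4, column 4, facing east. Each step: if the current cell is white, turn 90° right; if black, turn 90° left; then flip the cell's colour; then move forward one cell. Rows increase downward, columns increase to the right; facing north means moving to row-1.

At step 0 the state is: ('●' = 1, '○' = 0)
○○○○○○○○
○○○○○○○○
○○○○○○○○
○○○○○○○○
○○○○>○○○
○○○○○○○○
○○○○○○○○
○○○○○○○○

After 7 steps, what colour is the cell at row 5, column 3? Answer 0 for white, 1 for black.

1

step 0: ○○○○○○○○
○○○○○○○○
○○○○○○○○
○○○○○○○○
○○○○>○○○
○○○○○○○○
○○○○○○○○
○○○○○○○○
step 1: ○○○○○○○○
○○○○○○○○
○○○○○○○○
○○○○○○○○
○○○○●○○○
○○○○v○○○
○○○○○○○○
○○○○○○○○
step 2: ○○○○○○○○
○○○○○○○○
○○○○○○○○
○○○○○○○○
○○○○●○○○
○○○<●○○○
○○○○○○○○
○○○○○○○○
step 3: ○○○○○○○○
○○○○○○○○
○○○○○○○○
○○○○○○○○
○○○^●○○○
○○○●●○○○
○○○○○○○○
○○○○○○○○
step 4: ○○○○○○○○
○○○○○○○○
○○○○○○○○
○○○○○○○○
○○○●>○○○
○○○●●○○○
○○○○○○○○
○○○○○○○○
step 5: ○○○○○○○○
○○○○○○○○
○○○○○○○○
○○○○^○○○
○○○●○○○○
○○○●●○○○
○○○○○○○○
○○○○○○○○
step 6: ○○○○○○○○
○○○○○○○○
○○○○○○○○
○○○○●>○○
○○○●○○○○
○○○●●○○○
○○○○○○○○
○○○○○○○○
step 7: ○○○○○○○○
○○○○○○○○
○○○○○○○○
○○○○●●○○
○○○●○v○○
○○○●●○○○
○○○○○○○○
○○○○○○○○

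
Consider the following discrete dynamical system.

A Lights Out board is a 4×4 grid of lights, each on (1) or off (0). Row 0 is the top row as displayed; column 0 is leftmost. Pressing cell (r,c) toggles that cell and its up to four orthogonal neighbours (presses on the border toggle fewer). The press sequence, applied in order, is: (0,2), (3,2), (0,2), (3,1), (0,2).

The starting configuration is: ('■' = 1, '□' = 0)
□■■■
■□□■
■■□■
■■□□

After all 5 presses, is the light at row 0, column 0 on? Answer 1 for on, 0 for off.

t=0: □■■■
■□□■
■■□■
■■□□
t=1: □□□□
■□■■
■■□■
■■□□
t=2: □□□□
■□■■
■■■■
■□■■
t=3: □■■■
■□□■
■■■■
■□■■
t=4: □■■■
■□□■
■□■■
□■□■
t=5: □□□□
■□■■
■□■■
□■□■

0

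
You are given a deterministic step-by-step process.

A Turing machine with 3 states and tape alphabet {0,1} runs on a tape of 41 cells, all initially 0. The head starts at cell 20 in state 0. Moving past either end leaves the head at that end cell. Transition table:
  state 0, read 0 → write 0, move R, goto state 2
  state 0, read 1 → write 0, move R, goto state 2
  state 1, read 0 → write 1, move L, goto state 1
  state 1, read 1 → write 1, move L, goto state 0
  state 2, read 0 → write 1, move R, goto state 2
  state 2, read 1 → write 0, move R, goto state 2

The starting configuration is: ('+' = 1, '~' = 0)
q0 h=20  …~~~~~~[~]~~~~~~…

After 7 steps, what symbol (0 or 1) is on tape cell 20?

0) q0 h=20  …~~~~~~[~]~~~~~~…
1) q2 h=21  …~~~~~~[~]~~~~~~…
2) q2 h=22  …~~~~~+[~]~~~~~~…
3) q2 h=23  …~~~~++[~]~~~~~~…
4) q2 h=24  …~~~+++[~]~~~~~~…
5) q2 h=25  …~~++++[~]~~~~~~…
6) q2 h=26  …~+++++[~]~~~~~~…
7) q2 h=27  …++++++[~]~~~~~~…

0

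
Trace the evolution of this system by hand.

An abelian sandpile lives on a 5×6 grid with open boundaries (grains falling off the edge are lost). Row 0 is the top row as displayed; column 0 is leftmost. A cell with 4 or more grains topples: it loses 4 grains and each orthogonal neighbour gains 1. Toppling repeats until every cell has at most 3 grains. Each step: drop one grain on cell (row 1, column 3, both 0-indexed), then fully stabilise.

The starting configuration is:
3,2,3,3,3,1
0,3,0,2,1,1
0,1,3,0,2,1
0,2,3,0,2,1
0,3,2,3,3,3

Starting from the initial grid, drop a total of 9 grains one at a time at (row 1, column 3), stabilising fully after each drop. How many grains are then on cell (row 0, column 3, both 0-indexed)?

[0] 3,2,3,3,3,1
0,3,0,2,1,1
0,1,3,0,2,1
0,2,3,0,2,1
0,3,2,3,3,3
[1] 3,2,3,3,3,1
0,3,0,3,1,1
0,1,3,0,2,1
0,2,3,0,2,1
0,3,2,3,3,3
[2] 3,3,0,2,0,2
0,3,2,1,3,1
0,1,3,1,2,1
0,2,3,0,2,1
0,3,2,3,3,3
[3] 3,3,0,2,0,2
0,3,2,2,3,1
0,1,3,1,2,1
0,2,3,0,2,1
0,3,2,3,3,3
[4] 3,3,0,2,0,2
0,3,2,3,3,1
0,1,3,1,2,1
0,2,3,0,2,1
0,3,2,3,3,3
[5] 3,3,0,3,1,2
0,3,3,1,0,2
0,1,3,2,3,1
0,2,3,0,2,1
0,3,2,3,3,3
[6] 3,3,0,3,1,2
0,3,3,2,0,2
0,1,3,2,3,1
0,2,3,0,2,1
0,3,2,3,3,3
[7] 3,3,0,3,1,2
0,3,3,3,0,2
0,1,3,2,3,1
0,2,3,0,2,1
0,3,2,3,3,3
[8] 0,1,3,0,2,2
2,1,2,3,2,2
0,3,2,1,0,2
0,3,0,2,3,1
0,3,3,3,3,3
[9] 0,1,3,1,2,2
2,1,3,0,3,2
0,3,2,2,0,2
0,3,0,2,3,1
0,3,3,3,3,3

1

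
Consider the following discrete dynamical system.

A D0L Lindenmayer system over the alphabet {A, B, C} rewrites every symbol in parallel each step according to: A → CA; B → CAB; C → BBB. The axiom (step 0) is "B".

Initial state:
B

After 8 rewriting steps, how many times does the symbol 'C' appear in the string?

0) B
1) CAB
2) BBBCACAB
3) CABCABCABBBBCABBBCACAB
4) BBBCACABBBBCACABBBBCACABCABCABCABBBBCACABCABCABBBBCABBBCACAB
5) CABCABCABBBBCABBBCACABCABCABCABBBBCABBBCACABCABCABCABBBBCA…BCACABBBBCACABBBBCACABCABCABCABBBBCACABCABCABBBBCABBBCACAB  (len 164)
6) BBBCACABBBBCACABBBBCACABCABCABCABBBBCACABCABCABBBBCABBBCAC…BCACABBBBCACABBBBCACABCABCABCABBBBCACABCABCABBBBCABBBCACAB  (len 448)
7) CABCABCABBBBCABBBCACABCABCABCABBBBCABBBCACABCABCABCABBBBCA…BCACABBBBCACABBBBCACABCABCABCABBBBCACABCABCABBBBCABBBCACAB  (len 1224)
8) BBBCACABBBBCACABBBBCACABCABCABCABBBBCACABCABCABBBBCABBBCAC…BCACABBBBCACABBBBCACABCABCABCABBBBCACABCABCABBBBCABBBCACAB  (len 3344)

896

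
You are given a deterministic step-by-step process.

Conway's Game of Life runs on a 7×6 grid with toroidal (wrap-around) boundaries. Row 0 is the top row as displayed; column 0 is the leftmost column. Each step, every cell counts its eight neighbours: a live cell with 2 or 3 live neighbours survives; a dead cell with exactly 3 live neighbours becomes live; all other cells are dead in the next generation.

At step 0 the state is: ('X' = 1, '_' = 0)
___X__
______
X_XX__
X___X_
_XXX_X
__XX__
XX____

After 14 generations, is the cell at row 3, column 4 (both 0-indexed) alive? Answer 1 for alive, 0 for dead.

0) ___X__
______
X_XX__
X___X_
_XXX_X
__XX__
XX____
1) ______
__XX__
_X_X_X
X___X_
XX___X
___XX_
_X_X__
2) ___X__
__XXX_
XX_X_X
__X_X_
XX_X__
_X_XXX
__XXX_
3) ______
XX___X
XX___X
____X_
XX____
_X___X
_____X
4) _____X
_X___X
_X__X_
______
XX___X
_X___X
X_____
5) _____X
____XX
X_____
_X___X
_X___X
_X___X
X____X
6) ______
X___XX
X___X_
_X___X
_XX_XX
_X__XX
____XX
7) X_____
X___X_
_X__X_
_XXX__
_XXX__
_XX___
X___XX
8) XX__X_
XX____
XX__XX
X___X_
X_____
____XX
X____X
9) ______
__X_X_
____X_
____X_
X___X_
____X_
_X____
10) ______
___X__
____XX
___XX_
___XX_
_____X
______
11) ______
____X_
_____X
______
___X_X
____X_
______
12) ______
______
______
____X_
____X_
____X_
______
13) ______
______
______
______
___XXX
______
______
14) ______
______
______
____X_
____X_
____X_
______

1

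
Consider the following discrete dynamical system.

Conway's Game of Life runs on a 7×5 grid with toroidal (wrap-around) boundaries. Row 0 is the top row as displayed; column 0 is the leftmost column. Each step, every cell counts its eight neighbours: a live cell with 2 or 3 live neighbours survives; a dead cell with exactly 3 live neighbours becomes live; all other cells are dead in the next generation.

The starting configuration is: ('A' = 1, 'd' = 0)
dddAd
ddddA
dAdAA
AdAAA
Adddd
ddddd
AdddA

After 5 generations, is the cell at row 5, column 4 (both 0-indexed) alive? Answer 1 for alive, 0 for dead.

k=0  dddAd
ddddA
dAdAA
AdAAA
Adddd
ddddd
AdddA
k=1  AddAd
AdAdA
dAddd
ddAdd
AAdAd
AdddA
ddddA
k=2  AAdAd
AdAAA
AAAAd
AdAdd
AAAAd
dAdAd
dddAd
k=3  AAddd
ddddd
ddddd
ddddd
AddAd
AAdAd
AAdAd
k=4  AAAdA
ddddd
ddddd
ddddd
AAAdd
dddAd
ddddd
k=5  AAddd
AAddd
ddddd
dAddd
dAAdd
dAAdd
AAAAA

0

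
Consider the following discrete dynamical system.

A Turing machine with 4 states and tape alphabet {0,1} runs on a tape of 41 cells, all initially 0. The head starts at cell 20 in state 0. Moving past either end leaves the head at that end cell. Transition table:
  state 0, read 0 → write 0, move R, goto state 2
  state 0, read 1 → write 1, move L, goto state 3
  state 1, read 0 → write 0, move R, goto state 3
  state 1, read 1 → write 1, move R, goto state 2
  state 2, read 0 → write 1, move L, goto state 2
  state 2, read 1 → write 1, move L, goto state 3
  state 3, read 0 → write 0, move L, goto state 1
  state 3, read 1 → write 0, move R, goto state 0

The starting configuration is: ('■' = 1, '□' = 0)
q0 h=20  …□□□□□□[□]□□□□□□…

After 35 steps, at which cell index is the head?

0) q0 h=20  …□□□□□□[□]□□□□□□…
1) q2 h=21  …□□□□□□[□]□□□□□□…
2) q2 h=20  …□□□□□□[□]■□□□□□…
3) q2 h=19  …□□□□□□[□]■■□□□□…
4) q2 h=18  …□□□□□□[□]■■■□□□…
5) q2 h=17  …□□□□□□[□]■■■■□□…
6) q2 h=16  …□□□□□□[□]■■■■■□…
7) q2 h=15  …□□□□□□[□]■■■■■■…
8) q2 h=14  …□□□□□□[□]■■■■■■…
9) q2 h=13  …□□□□□□[□]■■■■■■…
10) q2 h=12  …□□□□□□[□]■■■■■■…
11) q2 h=11  …□□□□□□[□]■■■■■■…
12) q2 h=10  …□□□□□□[□]■■■■■■…
13) q2 h= 9  …□□□□□□[□]■■■■■■…
14) q2 h= 8  …□□□□□□[□]■■■■■■…
15) q2 h= 7  …□□□□□□[□]■■■■■■…
16) q2 h= 6  |□□□□□□[□]■■■■■■…
17) q2 h= 5  |□□□□□[□]■■■■■■…
18) q2 h= 4  |□□□□[□]■■■■■■…
19) q2 h= 3  |□□□[□]■■■■■■…
20) q2 h= 2  |□□[□]■■■■■■…
21) q2 h= 1  |□[□]■■■■■■…
22) q2 h= 0  |[□]■■■■■■…
23) q2 h= 0  |[■]■■■■■■…
24) q3 h= 0  |[■]■■■■■■…
25) q0 h= 1  |□[■]■■■■■■…
26) q3 h= 0  |[□]■■■■■■…
27) q1 h= 0  |[□]■■■■■■…
28) q3 h= 1  |□[■]■■■■■■…
29) q0 h= 2  |□□[■]■■■■■■…
30) q3 h= 1  |□[□]■■■■■■…
31) q1 h= 0  |[□]□■■■■■…
32) q3 h= 1  |□[□]■■■■■■…
33) q1 h= 0  |[□]□■■■■■…
34) q3 h= 1  |□[□]■■■■■■…
35) q1 h= 0  |[□]□■■■■■…

0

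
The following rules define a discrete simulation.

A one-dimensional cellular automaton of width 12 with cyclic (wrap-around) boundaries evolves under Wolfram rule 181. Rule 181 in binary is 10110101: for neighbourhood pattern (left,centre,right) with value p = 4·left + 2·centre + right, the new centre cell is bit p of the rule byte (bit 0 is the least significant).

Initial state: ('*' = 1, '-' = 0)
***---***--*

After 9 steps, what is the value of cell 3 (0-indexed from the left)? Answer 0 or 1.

1

[0] ***---***--*
[1] **-**--*-*--
[2] --*--*-****-
[3] *-**-**-**-*
[4] -*--*--*--*-
[5] -**-**-**-**
[6] *--*--*--*--
[7] **-**-**-**-
[8] --*--*--*--*
[9] *-**-**-**-*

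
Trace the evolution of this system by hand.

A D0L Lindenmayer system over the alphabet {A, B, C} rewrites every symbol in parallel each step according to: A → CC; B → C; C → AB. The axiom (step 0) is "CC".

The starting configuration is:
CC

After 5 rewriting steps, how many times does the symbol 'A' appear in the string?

18

t=0: CC
t=1: ABAB
t=2: CCCCCC
t=3: ABABABABABAB
t=4: CCCCCCCCCCCCCCCCCC
t=5: ABABABABABABABABABABABABABABABABABAB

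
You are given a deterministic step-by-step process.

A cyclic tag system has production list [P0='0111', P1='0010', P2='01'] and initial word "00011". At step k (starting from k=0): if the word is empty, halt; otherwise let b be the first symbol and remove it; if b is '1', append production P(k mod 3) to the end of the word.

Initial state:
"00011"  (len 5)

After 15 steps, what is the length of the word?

12

0) "00011"  (len 5)
1) "0011"  (len 4)
2) "011"  (len 3)
3) "11"  (len 2)
4) "10111"  (len 5)
5) "01110010"  (len 8)
6) "1110010"  (len 7)
7) "1100100111"  (len 10)
8) "1001001110010"  (len 13)
9) "00100111001001"  (len 14)
10) "0100111001001"  (len 13)
11) "100111001001"  (len 12)
12) "0011100100101"  (len 13)
13) "011100100101"  (len 12)
14) "11100100101"  (len 11)
15) "110010010101"  (len 12)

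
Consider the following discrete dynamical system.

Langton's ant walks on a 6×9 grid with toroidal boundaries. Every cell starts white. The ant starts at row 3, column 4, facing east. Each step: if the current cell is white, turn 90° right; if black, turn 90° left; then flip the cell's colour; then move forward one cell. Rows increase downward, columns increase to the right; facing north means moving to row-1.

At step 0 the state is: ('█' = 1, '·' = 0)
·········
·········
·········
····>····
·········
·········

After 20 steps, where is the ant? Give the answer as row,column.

k=0  ·········
·········
·········
····>····
·········
·········
k=1  ·········
·········
·········
····█····
····v····
·········
k=2  ·········
·········
·········
····█····
···<█····
·········
k=3  ·········
·········
·········
···^█····
···██····
·········
k=4  ·········
·········
·········
···█>····
···██····
·········
k=5  ·········
·········
····^····
···█·····
···██····
·········
k=6  ·········
·········
····█>···
···█·····
···██····
·········
k=7  ·········
·········
····██···
···█·v···
···██····
·········
k=8  ·········
·········
····██···
···█<█···
···██····
·········
k=9  ·········
·········
····^█···
···███···
···██····
·········
k=10  ·········
·········
···<·█···
···███···
···██····
·········
k=11  ·········
···^·····
···█·█···
···███···
···██····
·········
k=12  ·········
···█>····
···█·█···
···███···
···██····
·········
k=13  ·········
···██····
···█v█···
···███···
···██····
·········
k=14  ·········
···██····
···<██···
···███···
···██····
·········
k=15  ·········
···██····
····██···
···v██···
···██····
·········
k=16  ·········
···██····
····██···
····>█···
···██····
·········
k=17  ·········
···██····
····^█···
·····█···
···██····
·········
k=18  ·········
···██····
···<·█···
·····█···
···██····
·········
k=19  ·········
···^█····
···█·█···
·····█···
···██····
·········
k=20  ·········
··<·█····
···█·█···
·····█···
···██····
·········

1,2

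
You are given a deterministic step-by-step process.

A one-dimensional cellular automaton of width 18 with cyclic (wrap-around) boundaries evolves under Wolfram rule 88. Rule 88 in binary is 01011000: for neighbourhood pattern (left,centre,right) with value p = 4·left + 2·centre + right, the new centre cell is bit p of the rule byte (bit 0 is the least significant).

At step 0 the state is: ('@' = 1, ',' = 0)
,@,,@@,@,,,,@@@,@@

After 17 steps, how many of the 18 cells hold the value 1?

7

t=0: ,@,,@@,@,,,,@@@,@@
t=1: ,,@,@@,,@,,,@,@,@@
t=2: @,,,@@@,,@,,,,,,@@
t=3: @@,,@,@@,,@,,,,,@,
t=4: @@@,,,@@@,,@,,,,,,
t=5: @,@@,,@,@@,,@,,,,,
t=6: ,,@@@,,,@@@,,@,,,,
t=7: ,,@,@@,,@,@@,,@,,,
t=8: ,,,,@@@,,,@@@,,@,,
t=9: ,,,,@,@@,,@,@@,,@,
t=10: ,,,,,,@@@,,,@@@,,@
t=11: @,,,,,@,@@,,@,@@,,
t=12: ,@,,,,,,@@@,,,@@@,
t=13: ,,@,,,,,@,@@,,@,@@
t=14: @,,@,,,,,,@@@,,,@@
t=15: @@,,@,,,,,@,@@,,@,
t=16: @@@,,@,,,,,,@@@,,,
t=17: @,@@,,@,,,,,@,@@,,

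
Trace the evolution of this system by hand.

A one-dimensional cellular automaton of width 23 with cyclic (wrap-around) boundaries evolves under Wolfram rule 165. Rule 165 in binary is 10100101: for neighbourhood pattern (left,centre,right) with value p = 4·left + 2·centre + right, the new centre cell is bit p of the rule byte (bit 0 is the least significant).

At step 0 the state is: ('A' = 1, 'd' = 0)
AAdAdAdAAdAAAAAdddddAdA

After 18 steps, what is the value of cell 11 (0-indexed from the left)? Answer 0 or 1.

0

k=0  AAdAdAdAAdAAAAAdddddAdA
k=1  AdAAAAAddAdAAAddAAAdAAd
k=2  AAdAAAdddAAdAddddAdAddA
k=3  AdAdAddAdddAAdAAdAAAddd
k=4  AAAAAddAdAdddAddAdAddAd
k=5  dAAAdddAAAdAdAddAAAddAA
k=6  AdAddAddAdAAAAdddAddddd
k=7  AAAddAddAAdAAddAdAdAAAd
k=8  dAdddAddddAddddAAAAdAdA
k=9  AAdAdAdAAdAdAAddAAdAAAA
k=10  AdAAAAAddAAAddddddAdAAA
k=11  dAdAAAddddAddAAAAdAAdAA
k=12  AAAdAddAAdAdddAAdAddAdd
k=13  dAdAAddddAAdAdddAAddAdd
k=14  dAAdddAAdddAAdAdddddAdA
k=15  AdddAddddAdddAAdAAAdAAA
k=16  ddAdAdAAdAdAdddAdAdAdAA
k=17  ddAAAAddAAAAdAdAAAAAAdd
k=18  AddAAddddAAdAAAdAAAAddA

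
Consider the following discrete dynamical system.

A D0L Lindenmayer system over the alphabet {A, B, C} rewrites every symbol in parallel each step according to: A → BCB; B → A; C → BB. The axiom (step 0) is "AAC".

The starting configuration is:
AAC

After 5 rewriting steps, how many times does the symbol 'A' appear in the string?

20

step 0: AAC
step 1: BCBBCBBB
step 2: ABBAABBAAA
step 3: BCBAABCBBCBAABCBBCBBCB
step 4: ABBABCBBCBABBAABBABCBBCBABBAABBAABBA
step 5: BCBAABCBABBAABBABCBAABCBBCBAABCBABBAABBABCBAABCBBCBAABCBBCBAABCB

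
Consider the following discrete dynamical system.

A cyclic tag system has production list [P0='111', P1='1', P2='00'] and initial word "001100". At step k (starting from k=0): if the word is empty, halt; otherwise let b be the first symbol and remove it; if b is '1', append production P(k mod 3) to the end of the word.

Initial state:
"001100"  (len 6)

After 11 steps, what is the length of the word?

6

k=0  "001100"  (len 6)
k=1  "01100"  (len 5)
k=2  "1100"  (len 4)
k=3  "10000"  (len 5)
k=4  "0000111"  (len 7)
k=5  "000111"  (len 6)
k=6  "00111"  (len 5)
k=7  "0111"  (len 4)
k=8  "111"  (len 3)
k=9  "1100"  (len 4)
k=10  "100111"  (len 6)
k=11  "001111"  (len 6)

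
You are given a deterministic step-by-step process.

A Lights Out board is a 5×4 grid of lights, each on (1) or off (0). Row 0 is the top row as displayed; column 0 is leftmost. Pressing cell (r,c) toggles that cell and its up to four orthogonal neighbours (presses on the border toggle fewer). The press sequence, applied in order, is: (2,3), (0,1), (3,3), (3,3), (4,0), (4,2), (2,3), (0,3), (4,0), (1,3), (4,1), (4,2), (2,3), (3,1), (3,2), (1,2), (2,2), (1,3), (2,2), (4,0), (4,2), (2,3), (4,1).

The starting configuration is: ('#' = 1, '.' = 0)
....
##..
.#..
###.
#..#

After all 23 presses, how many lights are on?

k=0  ....
##..
.#..
###.
#..#
k=1  ....
##.#
.###
####
#..#
k=2  ###.
#..#
.###
####
#..#
k=3  ###.
#..#
.##.
##..
#...
k=4  ###.
#..#
.###
####
#..#
k=5  ###.
#..#
.###
.###
.#.#
k=6  ###.
#..#
.###
.#.#
..#.
k=7  ###.
#...
.#..
.#..
..#.
k=8  ##.#
#..#
.#..
.#..
..#.
k=9  ##.#
#..#
.#..
##..
###.
k=10  ##..
#.#.
.#.#
##..
###.
k=11  ##..
#.#.
.#.#
#...
....
k=12  ##..
#.#.
.#.#
#.#.
.###
k=13  ##..
#.##
.##.
#.##
.###
k=14  ##..
#.##
..#.
.#.#
..##
k=15  ##..
#.##
....
..#.
...#
k=16  ###.
##..
..#.
..#.
...#
k=17  ###.
###.
.#.#
....
...#
k=18  ####
##.#
.#..
....
...#
k=19  ####
####
..##
..#.
...#
k=20  ####
####
..##
#.#.
##.#
k=21  ####
####
..##
#...
#.#.
k=22  ####
###.
....
#..#
#.#.
k=23  ####
###.
....
##.#
.#..

11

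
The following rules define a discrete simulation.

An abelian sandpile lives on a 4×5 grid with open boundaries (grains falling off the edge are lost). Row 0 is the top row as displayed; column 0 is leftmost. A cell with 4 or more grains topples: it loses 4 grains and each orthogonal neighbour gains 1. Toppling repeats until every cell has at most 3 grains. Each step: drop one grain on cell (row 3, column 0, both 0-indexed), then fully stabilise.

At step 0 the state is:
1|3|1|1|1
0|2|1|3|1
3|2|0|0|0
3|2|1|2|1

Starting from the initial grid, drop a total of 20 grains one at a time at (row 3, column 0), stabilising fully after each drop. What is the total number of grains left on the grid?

32

0) 1|3|1|1|1
0|2|1|3|1
3|2|0|0|0
3|2|1|2|1
1) 1|3|1|1|1
1|2|1|3|1
0|3|0|0|0
1|3|1|2|1
2) 1|3|1|1|1
1|2|1|3|1
0|3|0|0|0
2|3|1|2|1
3) 1|3|1|1|1
1|2|1|3|1
0|3|0|0|0
3|3|1|2|1
4) 1|3|1|1|1
1|3|1|3|1
2|0|1|0|0
1|1|2|2|1
5) 1|3|1|1|1
1|3|1|3|1
2|0|1|0|0
2|1|2|2|1
6) 1|3|1|1|1
1|3|1|3|1
2|0|1|0|0
3|1|2|2|1
7) 1|3|1|1|1
1|3|1|3|1
3|0|1|0|0
0|2|2|2|1
8) 1|3|1|1|1
1|3|1|3|1
3|0|1|0|0
1|2|2|2|1
9) 1|3|1|1|1
1|3|1|3|1
3|0|1|0|0
2|2|2|2|1
10) 1|3|1|1|1
1|3|1|3|1
3|0|1|0|0
3|2|2|2|1
11) 1|3|1|1|1
2|3|1|3|1
0|1|1|0|0
1|3|2|2|1
12) 1|3|1|1|1
2|3|1|3|1
0|1|1|0|0
2|3|2|2|1
13) 1|3|1|1|1
2|3|1|3|1
0|1|1|0|0
3|3|2|2|1
14) 1|3|1|1|1
2|3|1|3|1
1|2|1|0|0
1|0|3|2|1
15) 1|3|1|1|1
2|3|1|3|1
1|2|1|0|0
2|0|3|2|1
16) 1|3|1|1|1
2|3|1|3|1
1|2|1|0|0
3|0|3|2|1
17) 1|3|1|1|1
2|3|1|3|1
2|2|1|0|0
0|1|3|2|1
18) 1|3|1|1|1
2|3|1|3|1
2|2|1|0|0
1|1|3|2|1
19) 1|3|1|1|1
2|3|1|3|1
2|2|1|0|0
2|1|3|2|1
20) 1|3|1|1|1
2|3|1|3|1
2|2|1|0|0
3|1|3|2|1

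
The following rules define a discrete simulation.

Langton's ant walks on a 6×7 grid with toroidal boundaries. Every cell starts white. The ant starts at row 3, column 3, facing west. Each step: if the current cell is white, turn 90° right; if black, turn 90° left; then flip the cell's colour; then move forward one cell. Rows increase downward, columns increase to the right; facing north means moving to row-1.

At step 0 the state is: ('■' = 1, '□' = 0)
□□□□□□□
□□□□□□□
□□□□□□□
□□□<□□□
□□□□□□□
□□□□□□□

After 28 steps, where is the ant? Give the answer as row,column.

5,5

[0] □□□□□□□
□□□□□□□
□□□□□□□
□□□<□□□
□□□□□□□
□□□□□□□
[1] □□□□□□□
□□□□□□□
□□□^□□□
□□□■□□□
□□□□□□□
□□□□□□□
[2] □□□□□□□
□□□□□□□
□□□■>□□
□□□■□□□
□□□□□□□
□□□□□□□
[3] □□□□□□□
□□□□□□□
□□□■■□□
□□□■v□□
□□□□□□□
□□□□□□□
[4] □□□□□□□
□□□□□□□
□□□■■□□
□□□<■□□
□□□□□□□
□□□□□□□
[5] □□□□□□□
□□□□□□□
□□□■■□□
□□□□■□□
□□□v□□□
□□□□□□□
[6] □□□□□□□
□□□□□□□
□□□■■□□
□□□□■□□
□□<■□□□
□□□□□□□
[7] □□□□□□□
□□□□□□□
□□□■■□□
□□^□■□□
□□■■□□□
□□□□□□□
[8] □□□□□□□
□□□□□□□
□□□■■□□
□□■>■□□
□□■■□□□
□□□□□□□
[9] □□□□□□□
□□□□□□□
□□□■■□□
□□■■■□□
□□■v□□□
□□□□□□□
[10] □□□□□□□
□□□□□□□
□□□■■□□
□□■■■□□
□□■□>□□
□□□□□□□
[11] □□□□□□□
□□□□□□□
□□□■■□□
□□■■■□□
□□■□■□□
□□□□v□□
[12] □□□□□□□
□□□□□□□
□□□■■□□
□□■■■□□
□□■□■□□
□□□<■□□
[13] □□□□□□□
□□□□□□□
□□□■■□□
□□■■■□□
□□■^■□□
□□□■■□□
[14] □□□□□□□
□□□□□□□
□□□■■□□
□□■■■□□
□□■■>□□
□□□■■□□
[15] □□□□□□□
□□□□□□□
□□□■■□□
□□■■^□□
□□■■□□□
□□□■■□□
[16] □□□□□□□
□□□□□□□
□□□■■□□
□□■<□□□
□□■■□□□
□□□■■□□
[17] □□□□□□□
□□□□□□□
□□□■■□□
□□■□□□□
□□■v□□□
□□□■■□□
[18] □□□□□□□
□□□□□□□
□□□■■□□
□□■□□□□
□□■□>□□
□□□■■□□
[19] □□□□□□□
□□□□□□□
□□□■■□□
□□■□□□□
□□■□■□□
□□□■v□□
[20] □□□□□□□
□□□□□□□
□□□■■□□
□□■□□□□
□□■□■□□
□□□■□>□
[21] □□□□□v□
□□□□□□□
□□□■■□□
□□■□□□□
□□■□■□□
□□□■□■□
[22] □□□□<■□
□□□□□□□
□□□■■□□
□□■□□□□
□□■□■□□
□□□■□■□
[23] □□□□■■□
□□□□□□□
□□□■■□□
□□■□□□□
□□■□■□□
□□□■^■□
[24] □□□□■■□
□□□□□□□
□□□■■□□
□□■□□□□
□□■□■□□
□□□■■>□
[25] □□□□■■□
□□□□□□□
□□□■■□□
□□■□□□□
□□■□■^□
□□□■■□□
[26] □□□□■■□
□□□□□□□
□□□■■□□
□□■□□□□
□□■□■■>
□□□■■□□
[27] □□□□■■□
□□□□□□□
□□□■■□□
□□■□□□□
□□■□■■■
□□□■■□v
[28] □□□□■■□
□□□□□□□
□□□■■□□
□□■□□□□
□□■□■■■
□□□■■<■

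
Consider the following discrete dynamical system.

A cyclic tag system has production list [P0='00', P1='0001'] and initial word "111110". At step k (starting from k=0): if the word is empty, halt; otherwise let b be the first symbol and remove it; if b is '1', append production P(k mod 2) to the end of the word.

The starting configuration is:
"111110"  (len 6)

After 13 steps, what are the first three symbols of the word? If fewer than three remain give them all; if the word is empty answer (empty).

000

0) "111110"  (len 6)
1) "1111000"  (len 7)
2) "1110000001"  (len 10)
3) "11000000100"  (len 11)
4) "10000001000001"  (len 14)
5) "000000100000100"  (len 15)
6) "00000100000100"  (len 14)
7) "0000100000100"  (len 13)
8) "000100000100"  (len 12)
9) "00100000100"  (len 11)
10) "0100000100"  (len 10)
11) "100000100"  (len 9)
12) "000001000001"  (len 12)
13) "00001000001"  (len 11)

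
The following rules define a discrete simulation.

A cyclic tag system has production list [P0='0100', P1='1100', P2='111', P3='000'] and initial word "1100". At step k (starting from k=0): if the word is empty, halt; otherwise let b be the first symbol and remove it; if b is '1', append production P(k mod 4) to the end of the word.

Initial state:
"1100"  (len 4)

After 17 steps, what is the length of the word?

15

step 0: "1100"  (len 4)
step 1: "1000100"  (len 7)
step 2: "0001001100"  (len 10)
step 3: "001001100"  (len 9)
step 4: "01001100"  (len 8)
step 5: "1001100"  (len 7)
step 6: "0011001100"  (len 10)
step 7: "011001100"  (len 9)
step 8: "11001100"  (len 8)
step 9: "10011000100"  (len 11)
step 10: "00110001001100"  (len 14)
step 11: "0110001001100"  (len 13)
step 12: "110001001100"  (len 12)
step 13: "100010011000100"  (len 15)
step 14: "000100110001001100"  (len 18)
step 15: "00100110001001100"  (len 17)
step 16: "0100110001001100"  (len 16)
step 17: "100110001001100"  (len 15)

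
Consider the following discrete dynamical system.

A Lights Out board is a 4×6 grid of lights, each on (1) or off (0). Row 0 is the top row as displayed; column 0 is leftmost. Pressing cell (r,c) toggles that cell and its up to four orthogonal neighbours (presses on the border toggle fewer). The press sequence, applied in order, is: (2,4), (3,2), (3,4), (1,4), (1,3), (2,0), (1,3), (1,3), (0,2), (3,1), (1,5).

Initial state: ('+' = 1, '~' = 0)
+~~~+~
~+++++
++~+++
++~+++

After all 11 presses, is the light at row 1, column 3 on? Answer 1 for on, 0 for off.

[0] +~~~+~
~+++++
++~+++
++~+++
[1] +~~~+~
~+++~+
++~~~~
++~+~+
[2] +~~~+~
~+++~+
+++~~~
+~+~~+
[3] +~~~+~
~+++~+
+++~+~
+~+++~
[4] +~~~~~
~++~+~
+++~~~
+~+++~
[5] +~~+~~
~+~+~~
++++~~
+~+++~
[6] +~~+~~
++~+~~
~~++~~
~~+++~
[7] +~~~~~
+++~+~
~~+~~~
~~+++~
[8] +~~+~~
++~+~~
~~++~~
~~+++~
[9] +++~~~
++++~~
~~++~~
~~+++~
[10] +++~~~
++++~~
~+++~~
++~++~
[11] +++~~+
++++++
~+++~+
++~++~

1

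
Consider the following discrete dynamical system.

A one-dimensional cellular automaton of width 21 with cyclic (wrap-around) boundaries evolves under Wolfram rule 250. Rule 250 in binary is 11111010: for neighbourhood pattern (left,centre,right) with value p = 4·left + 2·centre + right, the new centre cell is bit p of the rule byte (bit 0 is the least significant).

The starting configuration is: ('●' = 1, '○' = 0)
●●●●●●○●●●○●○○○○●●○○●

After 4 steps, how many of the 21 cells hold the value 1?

step 0: ●●●●●●○●●●○●○○○○●●○○●
step 1: ●●●●●●●●●●●○●○○●●●●●●
step 2: ●●●●●●●●●●●●○●●●●●●●●
step 3: ●●●●●●●●●●●●●●●●●●●●●
step 4: ●●●●●●●●●●●●●●●●●●●●●

21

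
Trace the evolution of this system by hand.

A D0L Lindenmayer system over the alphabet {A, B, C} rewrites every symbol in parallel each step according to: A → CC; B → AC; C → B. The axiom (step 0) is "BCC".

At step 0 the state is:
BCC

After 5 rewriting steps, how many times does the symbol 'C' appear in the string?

13

[0] BCC
[1] ACBB
[2] CCBACAC
[3] BBACCCBCCB
[4] ACACCCBBBACBBAC
[5] CCBCCBBBACACACCCBACACCCB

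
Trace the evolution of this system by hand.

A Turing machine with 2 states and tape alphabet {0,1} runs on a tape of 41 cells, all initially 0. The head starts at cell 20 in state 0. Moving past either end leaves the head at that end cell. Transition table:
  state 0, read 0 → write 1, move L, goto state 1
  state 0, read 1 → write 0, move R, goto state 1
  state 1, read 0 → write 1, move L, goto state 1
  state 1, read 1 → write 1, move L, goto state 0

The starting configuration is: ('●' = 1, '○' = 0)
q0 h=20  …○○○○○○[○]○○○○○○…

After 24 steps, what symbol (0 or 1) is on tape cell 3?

1

step 0: q0 h=20  …○○○○○○[○]○○○○○○…
step 1: q1 h=19  …○○○○○○[○]●○○○○○…
step 2: q1 h=18  …○○○○○○[○]●●○○○○…
step 3: q1 h=17  …○○○○○○[○]●●●○○○…
step 4: q1 h=16  …○○○○○○[○]●●●●○○…
step 5: q1 h=15  …○○○○○○[○]●●●●●○…
step 6: q1 h=14  …○○○○○○[○]●●●●●●…
step 7: q1 h=13  …○○○○○○[○]●●●●●●…
step 8: q1 h=12  …○○○○○○[○]●●●●●●…
step 9: q1 h=11  …○○○○○○[○]●●●●●●…
step 10: q1 h=10  …○○○○○○[○]●●●●●●…
step 11: q1 h= 9  …○○○○○○[○]●●●●●●…
step 12: q1 h= 8  …○○○○○○[○]●●●●●●…
step 13: q1 h= 7  …○○○○○○[○]●●●●●●…
step 14: q1 h= 6  |○○○○○○[○]●●●●●●…
step 15: q1 h= 5  |○○○○○[○]●●●●●●…
step 16: q1 h= 4  |○○○○[○]●●●●●●…
step 17: q1 h= 3  |○○○[○]●●●●●●…
step 18: q1 h= 2  |○○[○]●●●●●●…
step 19: q1 h= 1  |○[○]●●●●●●…
step 20: q1 h= 0  |[○]●●●●●●…
step 21: q1 h= 0  |[●]●●●●●●…
step 22: q0 h= 0  |[●]●●●●●●…
step 23: q1 h= 1  |○[●]●●●●●●…
step 24: q0 h= 0  |[○]●●●●●●…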